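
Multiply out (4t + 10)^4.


Expand (4t + 10)^4 by repeated multiplication:
  (4t + 10)^2 = 16t^2 + 80t + 100
  (4t + 10)^3 = 64t^3 + 480t^2 + 1200t + 1000
= 256t^4 + 2560t^3 + 9600t^2 + 16000t + 10000


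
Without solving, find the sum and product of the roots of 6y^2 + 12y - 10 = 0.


For ay^2+by+c=0: sum = -b/a, product = c/a.
a=6, b=12, c=-10
Sum = -(12)/6 = -2
Product = (-10)/6 = -5/3


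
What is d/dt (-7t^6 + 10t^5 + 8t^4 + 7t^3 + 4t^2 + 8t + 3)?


Apply the power rule term by term:
  d/dt(-7t^6) = -42t^5
  d/dt(10t^5) = 50t^4
  d/dt(8t^4) = 32t^3
  d/dt(7t^3) = 21t^2
  d/dt(4t^2) = 8t
  d/dt(8t) = 8
  d/dt(3) = 0
p'(t) = -42t^5 + 50t^4 + 32t^3 + 21t^2 + 8t + 8


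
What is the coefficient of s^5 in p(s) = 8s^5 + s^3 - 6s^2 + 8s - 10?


Read off the coefficient of s^5: 8


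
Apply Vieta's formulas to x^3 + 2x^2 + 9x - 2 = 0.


Monic cubic x^3+bx^2+cx+d=0: sum=-b, pairwise sum=c, product=-d.
b=2, c=9, d=-2
r1+r2+r3 = -2
r1r2+r1r3+r2r3 = 9
r1r2r3 = 2


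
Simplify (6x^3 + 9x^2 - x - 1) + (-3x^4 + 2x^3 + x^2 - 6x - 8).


Align terms by degree and add:
  6x^3 + 9x^2 - x - 1
  -3x^4 + 2x^3 + x^2 - 6x - 8
= -3x^4 + 8x^3 + 10x^2 - 7x - 9


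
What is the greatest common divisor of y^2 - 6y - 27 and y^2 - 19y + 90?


Factor each:
  y^2 - 6y - 27 = (y - 9)(y + 3)
  y^2 - 19y + 90 = (y - 9)(y - 10)
Common monic factor: y - 9


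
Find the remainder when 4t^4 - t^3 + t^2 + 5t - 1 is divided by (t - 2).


By the Remainder Theorem, the remainder equals p(2):
  4*(2)^4 = 64
  -1*(2)^3 = -8
  1*(2)^2 = 4
  5*(2)^1 = 10
  constant: -1
Sum: 64 - 8 + 4 + 10 - 1 = 69


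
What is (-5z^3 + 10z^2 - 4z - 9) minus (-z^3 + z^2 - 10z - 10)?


Distribute the minus sign:
  (-5z^3 + 10z^2 - 4z - 9)
- (-z^3 + z^2 - 10z - 10)
Negate second polynomial: z^3 - z^2 + 10z + 10
Add: -4z^3 + 9z^2 + 6z + 1


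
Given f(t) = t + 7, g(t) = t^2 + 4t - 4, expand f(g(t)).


Substitute g(t) into f:
f(g(t)) = 1*(t^2 + 4t - 4) + 7
Expand and combine: t^2 + 4t + 3


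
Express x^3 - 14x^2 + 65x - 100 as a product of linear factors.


Try integer roots (divisors of -100). x=5: p(5)=0.
Divide out (x - 5): quotient is x^2 - 9x + 20.
Factor the quadratic: (x - 5)(x - 4)
Result: (x - 5)(x - 5)(x - 4)


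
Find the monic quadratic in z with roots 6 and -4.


p(z) = (z - 6)(z + 4)
Expand: z^2 - 2z - 24


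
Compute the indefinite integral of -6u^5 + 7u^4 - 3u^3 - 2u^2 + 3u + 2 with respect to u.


Reverse power rule on each term:
  ∫ -6u^5 du = -u^6
  ∫ 7u^4 du = (7/5)u^5
  ∫ -3u^3 du = -(3/4)u^4
  ∫ -2u^2 du = -(2/3)u^3
  ∫ 3u du = (3/2)u^2
  ∫ 2 du = 2u
F(u) = -u^6 + (7/5)u^5 - (3/4)u^4 - (2/3)u^3 + (3/2)u^2 + 2u + C


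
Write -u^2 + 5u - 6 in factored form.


Roots satisfy r1 + r2 = -b/a = 5 and r1*r2 = c/a = 6.
So r1 = 3, r2 = 2.
-u^2 + 5u - 6 = -(u - r1)(u - r2) = -(u - 3)(u - 2)


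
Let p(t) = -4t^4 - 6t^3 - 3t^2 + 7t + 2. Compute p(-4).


Using direct substitution:
  -4 * (-4)^4 = -1024
  -6 * (-4)^3 = 384
  -3 * (-4)^2 = -48
  7 * (-4)^1 = -28
  constant: 2
Sum = -1024 + 384 - 48 - 28 + 2 = -714


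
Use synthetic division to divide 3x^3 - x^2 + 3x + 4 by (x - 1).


Synthetic division with c = 1. Coefficients: 3, -1, 3, 4
Bring down 3.
  3 * 1 = 3; 3 - 1 = 2
  2 * 1 = 2; 2 + 3 = 5
  5 * 1 = 5; 5 + 4 = 9
Quotient: 3x^2 + 2x + 5, Remainder: 9


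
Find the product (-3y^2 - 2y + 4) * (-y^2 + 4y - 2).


Distribute each term of the first polynomial:
  (-3y^2)(-y^2 + 4y - 2) = 3y^4 - 12y^3 + 6y^2
  (-2y)(-y^2 + 4y - 2) = 2y^3 - 8y^2 + 4y
  (4)(-y^2 + 4y - 2) = -4y^2 + 16y - 8
Sum: 3y^4 - 10y^3 - 6y^2 + 20y - 8


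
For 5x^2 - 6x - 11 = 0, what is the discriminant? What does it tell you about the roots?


D = b^2 - 4ac = (-6)^2 - 4(5)(-11) = 36 + 220 = 256
Since D > 0: two distinct rational roots


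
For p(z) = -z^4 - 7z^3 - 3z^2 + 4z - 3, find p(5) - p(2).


p(5) = -1558
p(2) = -79
p(5) - p(2) = -1558 + 79 = -1479


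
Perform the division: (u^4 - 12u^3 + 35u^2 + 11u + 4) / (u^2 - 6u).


(u^4 - 12u^3 + 35u^2 + 11u + 4) / (u^2 - 6u)
Step 1: u^2 * (u^2 - 6u) = u^4 - 6u^3; subtract.
Step 2: -6u * (u^2 - 6u) = -6u^3 + 36u^2; subtract.
Step 3: -1 * (u^2 - 6u) = -u^2 + 6u; subtract.
Quotient: u^2 - 6u - 1, Remainder: 5u + 4


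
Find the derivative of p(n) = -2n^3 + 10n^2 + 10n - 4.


Apply the power rule term by term:
  d/dn(-2n^3) = -6n^2
  d/dn(10n^2) = 20n
  d/dn(10n) = 10
  d/dn(-4) = 0
p'(n) = -6n^2 + 20n + 10


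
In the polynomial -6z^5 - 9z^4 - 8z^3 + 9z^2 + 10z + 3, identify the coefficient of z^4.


Read off the coefficient of z^4: -9


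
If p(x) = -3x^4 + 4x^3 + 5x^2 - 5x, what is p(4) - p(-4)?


p(4) = -452
p(-4) = -924
p(4) - p(-4) = -452 + 924 = 472


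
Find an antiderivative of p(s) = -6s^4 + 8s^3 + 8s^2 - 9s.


Reverse power rule on each term:
  ∫ -6s^4 ds = -(6/5)s^5
  ∫ 8s^3 ds = 2s^4
  ∫ 8s^2 ds = (8/3)s^3
  ∫ -9s ds = -(9/2)s^2
F(s) = -(6/5)s^5 + 2s^4 + (8/3)s^3 - (9/2)s^2 + C


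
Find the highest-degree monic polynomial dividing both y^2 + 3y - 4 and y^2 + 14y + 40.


Factor each:
  y^2 + 3y - 4 = (y + 4)(y - 1)
  y^2 + 14y + 40 = (y + 4)(y + 10)
Common monic factor: y + 4


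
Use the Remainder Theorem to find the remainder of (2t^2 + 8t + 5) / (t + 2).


By the Remainder Theorem, the remainder equals p(-2):
  2*(-2)^2 = 8
  8*(-2)^1 = -16
  constant: 5
Sum: 8 - 16 + 5 = -3


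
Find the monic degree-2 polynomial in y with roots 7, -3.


p(y) = (y - 7)(y + 3)
Expand: y^2 - 4y - 21


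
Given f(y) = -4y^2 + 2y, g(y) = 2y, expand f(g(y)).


Substitute g(y) into f:
f(g(y)) = -4*(2y)^2 + 2*(2y)
(2y)^2 = 4y^2
Expand and combine: -16y^2 + 4y


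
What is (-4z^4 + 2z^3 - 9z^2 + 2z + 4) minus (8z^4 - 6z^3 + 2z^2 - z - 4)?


Distribute the minus sign:
  (-4z^4 + 2z^3 - 9z^2 + 2z + 4)
- (8z^4 - 6z^3 + 2z^2 - z - 4)
Negate second polynomial: -8z^4 + 6z^3 - 2z^2 + z + 4
Add: -12z^4 + 8z^3 - 11z^2 + 3z + 8


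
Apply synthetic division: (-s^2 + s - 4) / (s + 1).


Synthetic division with c = -1. Coefficients: -1, 1, -4
Bring down -1.
  -1 * -1 = 1; 1 + 1 = 2
  2 * -1 = -2; -2 - 4 = -6
Quotient: -s + 2, Remainder: -6


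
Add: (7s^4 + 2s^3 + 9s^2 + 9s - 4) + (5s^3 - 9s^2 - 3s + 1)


Align terms by degree and add:
  7s^4 + 2s^3 + 9s^2 + 9s - 4
+ 5s^3 - 9s^2 - 3s + 1
= 7s^4 + 7s^3 + 6s - 3


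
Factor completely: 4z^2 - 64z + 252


Roots satisfy r1 + r2 = -b/a = 16 and r1*r2 = c/a = 63.
So r1 = 9, r2 = 7.
4z^2 - 64z + 252 = 4(z - r1)(z - r2) = 4(z - 9)(z - 7)


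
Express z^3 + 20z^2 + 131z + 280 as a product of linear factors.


Try integer roots (divisors of 280). z=-5: p(-5)=0.
Divide out (z + 5): quotient is z^2 + 15z + 56.
Factor the quadratic: (z + 8)(z + 7)
Result: (z + 5)(z + 8)(z + 7)


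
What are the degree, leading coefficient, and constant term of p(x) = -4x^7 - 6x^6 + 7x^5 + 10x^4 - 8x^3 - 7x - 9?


Highest power of x is 7, with coefficient -4. Constant term is -9.
Degree = 7, leading coefficient = -4, constant term = -9


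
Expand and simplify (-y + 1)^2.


Expand (-y + 1)^2 by repeated multiplication:
= y^2 - 2y + 1


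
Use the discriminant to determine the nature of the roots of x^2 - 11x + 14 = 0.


D = b^2 - 4ac = (-11)^2 - 4(1)(14) = 121 - 56 = 65
Since D > 0: two distinct irrational roots


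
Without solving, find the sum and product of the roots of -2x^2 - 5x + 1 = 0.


For ax^2+bx+c=0: sum = -b/a, product = c/a.
a=-2, b=-5, c=1
Sum = -(-5)/-2 = -5/2
Product = (1)/-2 = -1/2


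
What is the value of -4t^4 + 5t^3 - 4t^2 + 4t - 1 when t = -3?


Using direct substitution:
  -4 * (-3)^4 = -324
  5 * (-3)^3 = -135
  -4 * (-3)^2 = -36
  4 * (-3)^1 = -12
  constant: -1
Sum = -324 - 135 - 36 - 12 - 1 = -508


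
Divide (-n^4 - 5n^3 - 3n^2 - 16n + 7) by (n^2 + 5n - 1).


(-n^4 - 5n^3 - 3n^2 - 16n + 7) / (n^2 + 5n - 1)
Step 1: -n^2 * (n^2 + 5n - 1) = -n^4 - 5n^3 + n^2; subtract.
Step 2: 0 * (n^2 + 5n - 1) = 0; subtract.
Step 3: -4 * (n^2 + 5n - 1) = -4n^2 - 20n + 4; subtract.
Quotient: -n^2 - 4, Remainder: 4n + 3


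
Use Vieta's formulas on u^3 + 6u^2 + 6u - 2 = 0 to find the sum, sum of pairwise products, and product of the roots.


Monic cubic u^3+bu^2+cu+d=0: sum=-b, pairwise sum=c, product=-d.
b=6, c=6, d=-2
r1+r2+r3 = -6
r1r2+r1r3+r2r3 = 6
r1r2r3 = 2


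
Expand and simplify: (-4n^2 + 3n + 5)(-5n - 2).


Distribute each term of the first polynomial:
  (-4n^2)(-5n - 2) = 20n^3 + 8n^2
  (3n)(-5n - 2) = -15n^2 - 6n
  (5)(-5n - 2) = -25n - 10
Sum: 20n^3 - 7n^2 - 31n - 10


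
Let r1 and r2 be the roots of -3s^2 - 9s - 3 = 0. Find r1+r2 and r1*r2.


For as^2+bs+c=0: sum = -b/a, product = c/a.
a=-3, b=-9, c=-3
Sum = -(-9)/-3 = -3
Product = (-3)/-3 = 1


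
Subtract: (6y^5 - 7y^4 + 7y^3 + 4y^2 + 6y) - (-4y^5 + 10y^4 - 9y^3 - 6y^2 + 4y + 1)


Distribute the minus sign:
  (6y^5 - 7y^4 + 7y^3 + 4y^2 + 6y)
- (-4y^5 + 10y^4 - 9y^3 - 6y^2 + 4y + 1)
Negate second polynomial: 4y^5 - 10y^4 + 9y^3 + 6y^2 - 4y - 1
Add: 10y^5 - 17y^4 + 16y^3 + 10y^2 + 2y - 1


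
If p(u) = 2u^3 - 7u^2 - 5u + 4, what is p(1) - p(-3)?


p(1) = -6
p(-3) = -98
p(1) - p(-3) = -6 + 98 = 92


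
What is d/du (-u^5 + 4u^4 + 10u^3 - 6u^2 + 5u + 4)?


Apply the power rule term by term:
  d/du(-u^5) = -5u^4
  d/du(4u^4) = 16u^3
  d/du(10u^3) = 30u^2
  d/du(-6u^2) = -12u
  d/du(5u) = 5
  d/du(4) = 0
p'(u) = -5u^4 + 16u^3 + 30u^2 - 12u + 5


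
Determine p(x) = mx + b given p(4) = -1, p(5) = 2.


p(x) = mx + b. Using p(4)=-1, p(5)=2:
m = (-1 - 2)/(4 - 5) = -3/-1 = 3
b = -1 - m*(4) = -1 - 12 = -13
p(x) = 3x - 13


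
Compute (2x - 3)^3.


Expand (2x - 3)^3 by repeated multiplication:
  (2x - 3)^2 = 4x^2 - 12x + 9
= 8x^3 - 36x^2 + 54x - 27


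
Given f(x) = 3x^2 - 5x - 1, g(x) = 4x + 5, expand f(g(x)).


Substitute g(x) into f:
f(g(x)) = 3*(4x + 5)^2 + (-5)*(4x + 5) + (-1)
(4x + 5)^2 = 16x^2 + 40x + 25
Expand and combine: 48x^2 + 100x + 49


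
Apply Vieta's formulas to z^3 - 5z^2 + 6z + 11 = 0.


Monic cubic z^3+bz^2+cz+d=0: sum=-b, pairwise sum=c, product=-d.
b=-5, c=6, d=11
r1+r2+r3 = 5
r1r2+r1r3+r2r3 = 6
r1r2r3 = -11


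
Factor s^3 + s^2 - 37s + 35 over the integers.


Try integer roots (divisors of 35). s=1: p(1)=0.
Divide out (s - 1): quotient is s^2 + 2s - 35.
Factor the quadratic: (s + 7)(s - 5)
Result: (s - 1)(s + 7)(s - 5)


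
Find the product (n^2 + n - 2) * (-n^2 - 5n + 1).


Distribute each term of the first polynomial:
  (n^2)(-n^2 - 5n + 1) = -n^4 - 5n^3 + n^2
  (n)(-n^2 - 5n + 1) = -n^3 - 5n^2 + n
  (-2)(-n^2 - 5n + 1) = 2n^2 + 10n - 2
Sum: -n^4 - 6n^3 - 2n^2 + 11n - 2


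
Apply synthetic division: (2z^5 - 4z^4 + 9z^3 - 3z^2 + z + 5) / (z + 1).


Synthetic division with c = -1. Coefficients: 2, -4, 9, -3, 1, 5
Bring down 2.
  2 * -1 = -2; -2 - 4 = -6
  -6 * -1 = 6; 6 + 9 = 15
  15 * -1 = -15; -15 - 3 = -18
  -18 * -1 = 18; 18 + 1 = 19
  19 * -1 = -19; -19 + 5 = -14
Quotient: 2z^4 - 6z^3 + 15z^2 - 18z + 19, Remainder: -14


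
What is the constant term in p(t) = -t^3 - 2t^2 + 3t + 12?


Read off the constant term: 12


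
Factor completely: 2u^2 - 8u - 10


Roots satisfy r1 + r2 = -b/a = 4 and r1*r2 = c/a = -5.
So r1 = 5, r2 = -1.
2u^2 - 8u - 10 = 2(u - r1)(u - r2) = 2(u - 5)(u + 1)


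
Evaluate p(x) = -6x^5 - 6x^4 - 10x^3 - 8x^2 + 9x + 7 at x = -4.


Using direct substitution:
  -6 * (-4)^5 = 6144
  -6 * (-4)^4 = -1536
  -10 * (-4)^3 = 640
  -8 * (-4)^2 = -128
  9 * (-4)^1 = -36
  constant: 7
Sum = 6144 - 1536 + 640 - 128 - 36 + 7 = 5091


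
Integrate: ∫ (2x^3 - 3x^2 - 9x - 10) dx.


Reverse power rule on each term:
  ∫ 2x^3 dx = (1/2)x^4
  ∫ -3x^2 dx = -x^3
  ∫ -9x dx = -(9/2)x^2
  ∫ -10 dx = -10x
F(x) = (1/2)x^4 - x^3 - (9/2)x^2 - 10x + C


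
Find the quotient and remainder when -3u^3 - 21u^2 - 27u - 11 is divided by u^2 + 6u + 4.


(-3u^3 - 21u^2 - 27u - 11) / (u^2 + 6u + 4)
Step 1: -3u * (u^2 + 6u + 4) = -3u^3 - 18u^2 - 12u; subtract.
Step 2: -3 * (u^2 + 6u + 4) = -3u^2 - 18u - 12; subtract.
Quotient: -3u - 3, Remainder: 3u + 1


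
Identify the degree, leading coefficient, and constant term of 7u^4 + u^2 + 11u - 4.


Highest power of u is 4, with coefficient 7. Constant term is -4.
Degree = 4, leading coefficient = 7, constant term = -4


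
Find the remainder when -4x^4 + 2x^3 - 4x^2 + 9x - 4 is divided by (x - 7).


By the Remainder Theorem, the remainder equals p(7):
  -4*(7)^4 = -9604
  2*(7)^3 = 686
  -4*(7)^2 = -196
  9*(7)^1 = 63
  constant: -4
Sum: -9604 + 686 - 196 + 63 - 4 = -9055


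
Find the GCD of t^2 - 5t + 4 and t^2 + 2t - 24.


Factor each:
  t^2 - 5t + 4 = (t - 4)(t - 1)
  t^2 + 2t - 24 = (t - 4)(t + 6)
Common monic factor: t - 4


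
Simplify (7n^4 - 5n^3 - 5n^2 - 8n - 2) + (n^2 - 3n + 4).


Align terms by degree and add:
  7n^4 - 5n^3 - 5n^2 - 8n - 2
+ n^2 - 3n + 4
= 7n^4 - 5n^3 - 4n^2 - 11n + 2


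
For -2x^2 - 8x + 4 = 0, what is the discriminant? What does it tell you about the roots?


D = b^2 - 4ac = (-8)^2 - 4(-2)(4) = 64 + 32 = 96
Since D > 0: two distinct irrational roots


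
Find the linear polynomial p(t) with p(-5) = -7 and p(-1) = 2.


p(t) = mt + b. Using p(-5)=-7, p(-1)=2:
m = (-7 - 2)/(-5 + 1) = -9/-4 = 9/4
b = -7 - m*(-5) = -7 + 45/4 = 17/4
p(t) = (9/4)t + (17/4)


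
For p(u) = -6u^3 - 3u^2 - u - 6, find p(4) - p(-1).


p(4) = -442
p(-1) = -2
p(4) - p(-1) = -442 + 2 = -440


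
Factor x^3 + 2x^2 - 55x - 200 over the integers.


Try integer roots (divisors of -200). x=-5: p(-5)=0.
Divide out (x + 5): quotient is x^2 - 3x - 40.
Factor the quadratic: (x - 8)(x + 5)
Result: (x + 5)(x - 8)(x + 5)


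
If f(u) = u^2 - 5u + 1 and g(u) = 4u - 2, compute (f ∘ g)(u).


Substitute g(u) into f:
f(g(u)) = 1*(4u - 2)^2 + (-5)*(4u - 2) + 1
(4u - 2)^2 = 16u^2 - 16u + 4
Expand and combine: 16u^2 - 36u + 15


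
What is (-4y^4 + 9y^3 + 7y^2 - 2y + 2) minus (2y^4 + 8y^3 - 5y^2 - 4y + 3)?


Distribute the minus sign:
  (-4y^4 + 9y^3 + 7y^2 - 2y + 2)
- (2y^4 + 8y^3 - 5y^2 - 4y + 3)
Negate second polynomial: -2y^4 - 8y^3 + 5y^2 + 4y - 3
Add: -6y^4 + y^3 + 12y^2 + 2y - 1


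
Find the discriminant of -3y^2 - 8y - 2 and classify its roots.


D = b^2 - 4ac = (-8)^2 - 4(-3)(-2) = 64 - 24 = 40
Since D > 0: two distinct irrational roots


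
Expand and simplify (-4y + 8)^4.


Expand (-4y + 8)^4 by repeated multiplication:
  (-4y + 8)^2 = 16y^2 - 64y + 64
  (-4y + 8)^3 = -64y^3 + 384y^2 - 768y + 512
= 256y^4 - 2048y^3 + 6144y^2 - 8192y + 4096


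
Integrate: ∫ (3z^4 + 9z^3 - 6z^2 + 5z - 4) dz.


Reverse power rule on each term:
  ∫ 3z^4 dz = (3/5)z^5
  ∫ 9z^3 dz = (9/4)z^4
  ∫ -6z^2 dz = -2z^3
  ∫ 5z dz = (5/2)z^2
  ∫ -4 dz = -4z
F(z) = (3/5)z^5 + (9/4)z^4 - 2z^3 + (5/2)z^2 - 4z + C


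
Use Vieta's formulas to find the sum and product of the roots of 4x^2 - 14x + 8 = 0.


For ax^2+bx+c=0: sum = -b/a, product = c/a.
a=4, b=-14, c=8
Sum = -(-14)/4 = 7/2
Product = (8)/4 = 2


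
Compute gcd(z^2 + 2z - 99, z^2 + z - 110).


Factor each:
  z^2 + 2z - 99 = (z + 11)(z - 9)
  z^2 + z - 110 = (z + 11)(z - 10)
Common monic factor: z + 11


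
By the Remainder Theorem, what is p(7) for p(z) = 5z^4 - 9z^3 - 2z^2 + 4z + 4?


By the Remainder Theorem, the remainder equals p(7):
  5*(7)^4 = 12005
  -9*(7)^3 = -3087
  -2*(7)^2 = -98
  4*(7)^1 = 28
  constant: 4
Sum: 12005 - 3087 - 98 + 28 + 4 = 8852


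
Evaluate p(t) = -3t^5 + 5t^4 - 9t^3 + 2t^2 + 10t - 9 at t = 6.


Using direct substitution:
  -3 * (6)^5 = -23328
  5 * (6)^4 = 6480
  -9 * (6)^3 = -1944
  2 * (6)^2 = 72
  10 * (6)^1 = 60
  constant: -9
Sum = -23328 + 6480 - 1944 + 72 + 60 - 9 = -18669


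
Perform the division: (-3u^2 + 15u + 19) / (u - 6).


(-3u^2 + 15u + 19) / (u - 6)
Step 1: -3u * (u - 6) = -3u^2 + 18u; subtract.
Step 2: -3 * (u - 6) = -3u + 18; subtract.
Quotient: -3u - 3, Remainder: 1


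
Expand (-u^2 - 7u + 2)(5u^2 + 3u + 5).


Distribute each term of the first polynomial:
  (-u^2)(5u^2 + 3u + 5) = -5u^4 - 3u^3 - 5u^2
  (-7u)(5u^2 + 3u + 5) = -35u^3 - 21u^2 - 35u
  (2)(5u^2 + 3u + 5) = 10u^2 + 6u + 10
Sum: -5u^4 - 38u^3 - 16u^2 - 29u + 10


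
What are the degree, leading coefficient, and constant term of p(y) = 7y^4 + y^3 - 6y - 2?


Highest power of y is 4, with coefficient 7. Constant term is -2.
Degree = 4, leading coefficient = 7, constant term = -2


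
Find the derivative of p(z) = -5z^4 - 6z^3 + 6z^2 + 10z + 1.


Apply the power rule term by term:
  d/dz(-5z^4) = -20z^3
  d/dz(-6z^3) = -18z^2
  d/dz(6z^2) = 12z
  d/dz(10z) = 10
  d/dz(1) = 0
p'(z) = -20z^3 - 18z^2 + 12z + 10


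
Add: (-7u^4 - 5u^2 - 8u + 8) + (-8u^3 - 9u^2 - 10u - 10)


Align terms by degree and add:
  -7u^4 - 5u^2 - 8u + 8
  -8u^3 - 9u^2 - 10u - 10
= -7u^4 - 8u^3 - 14u^2 - 18u - 2


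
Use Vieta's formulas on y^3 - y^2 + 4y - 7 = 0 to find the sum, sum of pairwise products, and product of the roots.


Monic cubic y^3+by^2+cy+d=0: sum=-b, pairwise sum=c, product=-d.
b=-1, c=4, d=-7
r1+r2+r3 = 1
r1r2+r1r3+r2r3 = 4
r1r2r3 = 7


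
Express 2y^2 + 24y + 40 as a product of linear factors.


Roots satisfy r1 + r2 = -b/a = -12 and r1*r2 = c/a = 20.
So r1 = -2, r2 = -10.
2y^2 + 24y + 40 = 2(y - r1)(y - r2) = 2(y + 2)(y + 10)


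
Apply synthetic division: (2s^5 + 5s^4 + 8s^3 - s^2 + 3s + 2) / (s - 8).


Synthetic division with c = 8. Coefficients: 2, 5, 8, -1, 3, 2
Bring down 2.
  2 * 8 = 16; 16 + 5 = 21
  21 * 8 = 168; 168 + 8 = 176
  176 * 8 = 1408; 1408 - 1 = 1407
  1407 * 8 = 11256; 11256 + 3 = 11259
  11259 * 8 = 90072; 90072 + 2 = 90074
Quotient: 2s^4 + 21s^3 + 176s^2 + 1407s + 11259, Remainder: 90074


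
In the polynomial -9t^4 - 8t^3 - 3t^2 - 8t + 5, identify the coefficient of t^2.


Read off the coefficient of t^2: -3


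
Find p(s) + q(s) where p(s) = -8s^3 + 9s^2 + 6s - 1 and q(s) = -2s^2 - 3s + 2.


Align terms by degree and add:
  -8s^3 + 9s^2 + 6s - 1
  -2s^2 - 3s + 2
= -8s^3 + 7s^2 + 3s + 1


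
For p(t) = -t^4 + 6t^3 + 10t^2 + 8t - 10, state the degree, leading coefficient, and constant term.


Highest power of t is 4, with coefficient -1. Constant term is -10.
Degree = 4, leading coefficient = -1, constant term = -10


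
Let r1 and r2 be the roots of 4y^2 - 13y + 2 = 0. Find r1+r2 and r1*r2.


For ay^2+by+c=0: sum = -b/a, product = c/a.
a=4, b=-13, c=2
Sum = -(-13)/4 = 13/4
Product = (2)/4 = 1/2


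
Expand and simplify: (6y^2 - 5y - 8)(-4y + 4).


Distribute each term of the first polynomial:
  (6y^2)(-4y + 4) = -24y^3 + 24y^2
  (-5y)(-4y + 4) = 20y^2 - 20y
  (-8)(-4y + 4) = 32y - 32
Sum: -24y^3 + 44y^2 + 12y - 32


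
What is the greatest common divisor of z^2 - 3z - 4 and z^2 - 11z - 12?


Factor each:
  z^2 - 3z - 4 = (z + 1)(z - 4)
  z^2 - 11z - 12 = (z + 1)(z - 12)
Common monic factor: z + 1


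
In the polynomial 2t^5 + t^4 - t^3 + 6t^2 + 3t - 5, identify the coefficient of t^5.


Read off the coefficient of t^5: 2


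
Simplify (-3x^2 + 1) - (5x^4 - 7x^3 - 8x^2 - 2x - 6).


Distribute the minus sign:
  (-3x^2 + 1)
- (5x^4 - 7x^3 - 8x^2 - 2x - 6)
Negate second polynomial: -5x^4 + 7x^3 + 8x^2 + 2x + 6
Add: -5x^4 + 7x^3 + 5x^2 + 2x + 7


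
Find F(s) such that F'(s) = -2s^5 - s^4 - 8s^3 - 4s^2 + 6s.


Reverse power rule on each term:
  ∫ -2s^5 ds = -(1/3)s^6
  ∫ -s^4 ds = -(1/5)s^5
  ∫ -8s^3 ds = -2s^4
  ∫ -4s^2 ds = -(4/3)s^3
  ∫ 6s ds = 3s^2
F(s) = -(1/3)s^6 - (1/5)s^5 - 2s^4 - (4/3)s^3 + 3s^2 + C


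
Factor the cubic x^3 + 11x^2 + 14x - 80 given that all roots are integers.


Try integer roots (divisors of -80). x=2: p(2)=0.
Divide out (x - 2): quotient is x^2 + 13x + 40.
Factor the quadratic: (x + 8)(x + 5)
Result: (x - 2)(x + 8)(x + 5)


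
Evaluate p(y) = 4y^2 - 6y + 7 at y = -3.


Using direct substitution:
  4 * (-3)^2 = 36
  -6 * (-3)^1 = 18
  constant: 7
Sum = 36 + 18 + 7 = 61


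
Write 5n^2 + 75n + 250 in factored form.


Roots satisfy r1 + r2 = -b/a = -15 and r1*r2 = c/a = 50.
So r1 = -5, r2 = -10.
5n^2 + 75n + 250 = 5(n - r1)(n - r2) = 5(n + 5)(n + 10)


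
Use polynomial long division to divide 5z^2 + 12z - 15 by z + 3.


(5z^2 + 12z - 15) / (z + 3)
Step 1: 5z * (z + 3) = 5z^2 + 15z; subtract.
Step 2: -3 * (z + 3) = -3z - 9; subtract.
Quotient: 5z - 3, Remainder: -6


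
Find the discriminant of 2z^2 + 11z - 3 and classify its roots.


D = b^2 - 4ac = (11)^2 - 4(2)(-3) = 121 + 24 = 145
Since D > 0: two distinct irrational roots


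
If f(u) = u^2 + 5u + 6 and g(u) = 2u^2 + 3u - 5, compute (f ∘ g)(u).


Substitute g(u) into f:
f(g(u)) = 1*(2u^2 + 3u - 5)^2 + 5*(2u^2 + 3u - 5) + 6
(2u^2 + 3u - 5)^2 = 4u^4 + 12u^3 - 11u^2 - 30u + 25
Expand and combine: 4u^4 + 12u^3 - u^2 - 15u + 6


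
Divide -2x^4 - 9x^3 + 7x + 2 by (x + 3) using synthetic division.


Synthetic division with c = -3. Coefficients: -2, -9, 0, 7, 2
Bring down -2.
  -2 * -3 = 6; 6 - 9 = -3
  -3 * -3 = 9; 9 + 0 = 9
  9 * -3 = -27; -27 + 7 = -20
  -20 * -3 = 60; 60 + 2 = 62
Quotient: -2x^3 - 3x^2 + 9x - 20, Remainder: 62


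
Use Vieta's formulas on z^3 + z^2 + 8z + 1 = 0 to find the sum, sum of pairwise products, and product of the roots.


Monic cubic z^3+bz^2+cz+d=0: sum=-b, pairwise sum=c, product=-d.
b=1, c=8, d=1
r1+r2+r3 = -1
r1r2+r1r3+r2r3 = 8
r1r2r3 = -1


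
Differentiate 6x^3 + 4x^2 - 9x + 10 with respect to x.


Apply the power rule term by term:
  d/dx(6x^3) = 18x^2
  d/dx(4x^2) = 8x
  d/dx(-9x) = -9
  d/dx(10) = 0
p'(x) = 18x^2 + 8x - 9


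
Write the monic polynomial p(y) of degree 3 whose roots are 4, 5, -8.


p(y) = (y - 4)(y - 5)(y + 8)
Expand: y^3 - y^2 - 52y + 160


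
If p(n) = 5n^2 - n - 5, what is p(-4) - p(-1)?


p(-4) = 79
p(-1) = 1
p(-4) - p(-1) = 79 - 1 = 78


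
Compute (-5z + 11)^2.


Expand (-5z + 11)^2 by repeated multiplication:
= 25z^2 - 110z + 121


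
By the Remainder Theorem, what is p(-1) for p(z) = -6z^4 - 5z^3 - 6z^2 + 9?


By the Remainder Theorem, the remainder equals p(-1):
  -6*(-1)^4 = -6
  -5*(-1)^3 = 5
  -6*(-1)^2 = -6
  0*(-1)^1 = 0
  constant: 9
Sum: -6 + 5 - 6 + 0 + 9 = 2


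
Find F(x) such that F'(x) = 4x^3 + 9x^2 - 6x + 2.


Reverse power rule on each term:
  ∫ 4x^3 dx = x^4
  ∫ 9x^2 dx = 3x^3
  ∫ -6x dx = -3x^2
  ∫ 2 dx = 2x
F(x) = x^4 + 3x^3 - 3x^2 + 2x + C


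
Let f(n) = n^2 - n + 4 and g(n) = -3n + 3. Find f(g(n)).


Substitute g(n) into f:
f(g(n)) = 1*(-3n + 3)^2 + (-1)*(-3n + 3) + 4
(-3n + 3)^2 = 9n^2 - 18n + 9
Expand and combine: 9n^2 - 15n + 10


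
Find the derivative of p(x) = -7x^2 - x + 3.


Apply the power rule term by term:
  d/dx(-7x^2) = -14x
  d/dx(-x) = -1
  d/dx(3) = 0
p'(x) = -14x - 1


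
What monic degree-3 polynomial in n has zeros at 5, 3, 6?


p(n) = (n - 5)(n - 3)(n - 6)
Expand: n^3 - 14n^2 + 63n - 90


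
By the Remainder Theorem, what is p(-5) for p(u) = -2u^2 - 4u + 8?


By the Remainder Theorem, the remainder equals p(-5):
  -2*(-5)^2 = -50
  -4*(-5)^1 = 20
  constant: 8
Sum: -50 + 20 + 8 = -22


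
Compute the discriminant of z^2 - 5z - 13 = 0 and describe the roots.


D = b^2 - 4ac = (-5)^2 - 4(1)(-13) = 25 + 52 = 77
Since D > 0: two distinct irrational roots


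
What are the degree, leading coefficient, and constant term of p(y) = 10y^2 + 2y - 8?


Highest power of y is 2, with coefficient 10. Constant term is -8.
Degree = 2, leading coefficient = 10, constant term = -8


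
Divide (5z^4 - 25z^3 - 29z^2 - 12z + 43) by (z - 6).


(5z^4 - 25z^3 - 29z^2 - 12z + 43) / (z - 6)
Step 1: 5z^3 * (z - 6) = 5z^4 - 30z^3; subtract.
Step 2: 5z^2 * (z - 6) = 5z^3 - 30z^2; subtract.
Step 3: z * (z - 6) = z^2 - 6z; subtract.
Step 4: -6 * (z - 6) = -6z + 36; subtract.
Quotient: 5z^3 + 5z^2 + z - 6, Remainder: 7


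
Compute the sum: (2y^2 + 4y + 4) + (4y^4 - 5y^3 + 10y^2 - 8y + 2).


Align terms by degree and add:
  2y^2 + 4y + 4
+ 4y^4 - 5y^3 + 10y^2 - 8y + 2
= 4y^4 - 5y^3 + 12y^2 - 4y + 6


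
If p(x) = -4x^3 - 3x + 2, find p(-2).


Using direct substitution:
  -4 * (-2)^3 = 32
  0 * (-2)^2 = 0
  -3 * (-2)^1 = 6
  constant: 2
Sum = 32 + 0 + 6 + 2 = 40


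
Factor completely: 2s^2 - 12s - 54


Roots satisfy r1 + r2 = -b/a = 6 and r1*r2 = c/a = -27.
So r1 = -3, r2 = 9.
2s^2 - 12s - 54 = 2(s - r1)(s - r2) = 2(s + 3)(s - 9)


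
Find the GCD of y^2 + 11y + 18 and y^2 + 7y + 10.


Factor each:
  y^2 + 11y + 18 = (y + 2)(y + 9)
  y^2 + 7y + 10 = (y + 2)(y + 5)
Common monic factor: y + 2


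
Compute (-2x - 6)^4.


Expand (-2x - 6)^4 by repeated multiplication:
  (-2x - 6)^2 = 4x^2 + 24x + 36
  (-2x - 6)^3 = -8x^3 - 72x^2 - 216x - 216
= 16x^4 + 192x^3 + 864x^2 + 1728x + 1296


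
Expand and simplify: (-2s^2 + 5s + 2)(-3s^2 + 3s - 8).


Distribute each term of the first polynomial:
  (-2s^2)(-3s^2 + 3s - 8) = 6s^4 - 6s^3 + 16s^2
  (5s)(-3s^2 + 3s - 8) = -15s^3 + 15s^2 - 40s
  (2)(-3s^2 + 3s - 8) = -6s^2 + 6s - 16
Sum: 6s^4 - 21s^3 + 25s^2 - 34s - 16


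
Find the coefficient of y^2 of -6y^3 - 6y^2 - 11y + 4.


Read off the coefficient of y^2: -6


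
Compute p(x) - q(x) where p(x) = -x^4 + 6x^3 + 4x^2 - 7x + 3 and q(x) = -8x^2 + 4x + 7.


Distribute the minus sign:
  (-x^4 + 6x^3 + 4x^2 - 7x + 3)
- (-8x^2 + 4x + 7)
Negate second polynomial: 8x^2 - 4x - 7
Add: -x^4 + 6x^3 + 12x^2 - 11x - 4


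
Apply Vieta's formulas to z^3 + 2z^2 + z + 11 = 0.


Monic cubic z^3+bz^2+cz+d=0: sum=-b, pairwise sum=c, product=-d.
b=2, c=1, d=11
r1+r2+r3 = -2
r1r2+r1r3+r2r3 = 1
r1r2r3 = -11


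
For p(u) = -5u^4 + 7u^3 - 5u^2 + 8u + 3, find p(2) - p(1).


p(2) = -25
p(1) = 8
p(2) - p(1) = -25 - 8 = -33


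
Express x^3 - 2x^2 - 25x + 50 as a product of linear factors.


Try integer roots (divisors of 50). x=5: p(5)=0.
Divide out (x - 5): quotient is x^2 + 3x - 10.
Factor the quadratic: (x + 5)(x - 2)
Result: (x - 5)(x + 5)(x - 2)


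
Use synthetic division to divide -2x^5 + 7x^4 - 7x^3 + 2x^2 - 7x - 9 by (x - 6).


Synthetic division with c = 6. Coefficients: -2, 7, -7, 2, -7, -9
Bring down -2.
  -2 * 6 = -12; -12 + 7 = -5
  -5 * 6 = -30; -30 - 7 = -37
  -37 * 6 = -222; -222 + 2 = -220
  -220 * 6 = -1320; -1320 - 7 = -1327
  -1327 * 6 = -7962; -7962 - 9 = -7971
Quotient: -2x^4 - 5x^3 - 37x^2 - 220x - 1327, Remainder: -7971


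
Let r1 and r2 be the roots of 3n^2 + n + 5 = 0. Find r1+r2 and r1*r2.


For an^2+bn+c=0: sum = -b/a, product = c/a.
a=3, b=1, c=5
Sum = -(1)/3 = -1/3
Product = (5)/3 = 5/3


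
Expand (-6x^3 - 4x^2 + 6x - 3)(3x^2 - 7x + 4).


Distribute each term of the first polynomial:
  (-6x^3)(3x^2 - 7x + 4) = -18x^5 + 42x^4 - 24x^3
  (-4x^2)(3x^2 - 7x + 4) = -12x^4 + 28x^3 - 16x^2
  (6x)(3x^2 - 7x + 4) = 18x^3 - 42x^2 + 24x
  (-3)(3x^2 - 7x + 4) = -9x^2 + 21x - 12
Sum: -18x^5 + 30x^4 + 22x^3 - 67x^2 + 45x - 12


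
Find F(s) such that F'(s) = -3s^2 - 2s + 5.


Reverse power rule on each term:
  ∫ -3s^2 ds = -s^3
  ∫ -2s ds = -s^2
  ∫ 5 ds = 5s
F(s) = -s^3 - s^2 + 5s + C


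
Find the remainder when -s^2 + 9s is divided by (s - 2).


By the Remainder Theorem, the remainder equals p(2):
  -1*(2)^2 = -4
  9*(2)^1 = 18
  constant: 0
Sum: -4 + 18 + 0 = 14


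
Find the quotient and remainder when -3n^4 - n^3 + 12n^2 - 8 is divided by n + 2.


(-3n^4 - n^3 + 12n^2 - 8) / (n + 2)
Step 1: -3n^3 * (n + 2) = -3n^4 - 6n^3; subtract.
Step 2: 5n^2 * (n + 2) = 5n^3 + 10n^2; subtract.
Step 3: 2n * (n + 2) = 2n^2 + 4n; subtract.
Step 4: -4 * (n + 2) = -4n - 8; subtract.
Quotient: -3n^3 + 5n^2 + 2n - 4, Remainder: 0


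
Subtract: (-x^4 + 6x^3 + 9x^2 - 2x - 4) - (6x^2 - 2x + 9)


Distribute the minus sign:
  (-x^4 + 6x^3 + 9x^2 - 2x - 4)
- (6x^2 - 2x + 9)
Negate second polynomial: -6x^2 + 2x - 9
Add: -x^4 + 6x^3 + 3x^2 - 13


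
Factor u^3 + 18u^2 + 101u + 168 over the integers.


Try integer roots (divisors of 168). u=-8: p(-8)=0.
Divide out (u + 8): quotient is u^2 + 10u + 21.
Factor the quadratic: (u + 3)(u + 7)
Result: (u + 8)(u + 3)(u + 7)


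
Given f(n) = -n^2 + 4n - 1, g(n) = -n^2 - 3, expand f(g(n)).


Substitute g(n) into f:
f(g(n)) = -1*(-n^2 - 3)^2 + 4*(-n^2 - 3) + (-1)
(-n^2 - 3)^2 = n^4 + 6n^2 + 9
Expand and combine: -n^4 - 10n^2 - 22


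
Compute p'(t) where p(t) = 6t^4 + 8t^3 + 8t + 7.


Apply the power rule term by term:
  d/dt(6t^4) = 24t^3
  d/dt(8t^3) = 24t^2
  d/dt(8t) = 8
  d/dt(7) = 0
p'(t) = 24t^3 + 24t^2 + 8


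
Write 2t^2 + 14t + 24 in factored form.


Roots satisfy r1 + r2 = -b/a = -7 and r1*r2 = c/a = 12.
So r1 = -4, r2 = -3.
2t^2 + 14t + 24 = 2(t - r1)(t - r2) = 2(t + 4)(t + 3)


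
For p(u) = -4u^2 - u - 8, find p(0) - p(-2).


p(0) = -8
p(-2) = -22
p(0) - p(-2) = -8 + 22 = 14


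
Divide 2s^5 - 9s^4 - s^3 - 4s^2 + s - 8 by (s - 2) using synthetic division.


Synthetic division with c = 2. Coefficients: 2, -9, -1, -4, 1, -8
Bring down 2.
  2 * 2 = 4; 4 - 9 = -5
  -5 * 2 = -10; -10 - 1 = -11
  -11 * 2 = -22; -22 - 4 = -26
  -26 * 2 = -52; -52 + 1 = -51
  -51 * 2 = -102; -102 - 8 = -110
Quotient: 2s^4 - 5s^3 - 11s^2 - 26s - 51, Remainder: -110


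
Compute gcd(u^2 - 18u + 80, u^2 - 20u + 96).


Factor each:
  u^2 - 18u + 80 = (u - 8)(u - 10)
  u^2 - 20u + 96 = (u - 8)(u - 12)
Common monic factor: u - 8


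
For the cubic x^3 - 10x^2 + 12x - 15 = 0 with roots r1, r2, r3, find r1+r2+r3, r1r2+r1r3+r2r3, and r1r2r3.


Monic cubic x^3+bx^2+cx+d=0: sum=-b, pairwise sum=c, product=-d.
b=-10, c=12, d=-15
r1+r2+r3 = 10
r1r2+r1r3+r2r3 = 12
r1r2r3 = 15


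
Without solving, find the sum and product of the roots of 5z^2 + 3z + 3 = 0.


For az^2+bz+c=0: sum = -b/a, product = c/a.
a=5, b=3, c=3
Sum = -(3)/5 = -3/5
Product = (3)/5 = 3/5


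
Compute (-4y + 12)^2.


Expand (-4y + 12)^2 by repeated multiplication:
= 16y^2 - 96y + 144


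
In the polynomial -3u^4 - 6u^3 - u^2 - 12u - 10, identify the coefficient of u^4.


Read off the coefficient of u^4: -3


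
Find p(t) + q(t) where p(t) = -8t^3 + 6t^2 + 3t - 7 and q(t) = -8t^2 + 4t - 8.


Align terms by degree and add:
  -8t^3 + 6t^2 + 3t - 7
  -8t^2 + 4t - 8
= -8t^3 - 2t^2 + 7t - 15


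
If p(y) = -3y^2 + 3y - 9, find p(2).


Using direct substitution:
  -3 * (2)^2 = -12
  3 * (2)^1 = 6
  constant: -9
Sum = -12 + 6 - 9 = -15


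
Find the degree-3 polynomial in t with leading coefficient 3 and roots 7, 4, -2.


p(t) = 3(t - 7)(t - 4)(t + 2)
Expand: 3t^3 - 27t^2 + 18t + 168


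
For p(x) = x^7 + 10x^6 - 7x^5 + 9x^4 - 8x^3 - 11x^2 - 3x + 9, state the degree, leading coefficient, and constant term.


Highest power of x is 7, with coefficient 1. Constant term is 9.
Degree = 7, leading coefficient = 1, constant term = 9


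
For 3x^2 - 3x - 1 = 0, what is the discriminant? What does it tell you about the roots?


D = b^2 - 4ac = (-3)^2 - 4(3)(-1) = 9 + 12 = 21
Since D > 0: two distinct irrational roots


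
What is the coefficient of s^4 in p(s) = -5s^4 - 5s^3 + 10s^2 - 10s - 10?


Read off the coefficient of s^4: -5


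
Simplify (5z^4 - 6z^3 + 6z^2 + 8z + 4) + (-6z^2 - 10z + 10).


Align terms by degree and add:
  5z^4 - 6z^3 + 6z^2 + 8z + 4
  -6z^2 - 10z + 10
= 5z^4 - 6z^3 - 2z + 14


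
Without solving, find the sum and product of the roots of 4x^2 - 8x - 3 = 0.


For ax^2+bx+c=0: sum = -b/a, product = c/a.
a=4, b=-8, c=-3
Sum = -(-8)/4 = 2
Product = (-3)/4 = -3/4


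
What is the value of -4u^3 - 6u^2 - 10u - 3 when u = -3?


Using direct substitution:
  -4 * (-3)^3 = 108
  -6 * (-3)^2 = -54
  -10 * (-3)^1 = 30
  constant: -3
Sum = 108 - 54 + 30 - 3 = 81


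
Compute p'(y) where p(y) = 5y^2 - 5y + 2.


Apply the power rule term by term:
  d/dy(5y^2) = 10y
  d/dy(-5y) = -5
  d/dy(2) = 0
p'(y) = 10y - 5


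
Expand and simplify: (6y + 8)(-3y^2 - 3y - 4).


Distribute each term of the first polynomial:
  (6y)(-3y^2 - 3y - 4) = -18y^3 - 18y^2 - 24y
  (8)(-3y^2 - 3y - 4) = -24y^2 - 24y - 32
Sum: -18y^3 - 42y^2 - 48y - 32


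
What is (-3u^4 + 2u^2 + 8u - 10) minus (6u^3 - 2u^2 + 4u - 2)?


Distribute the minus sign:
  (-3u^4 + 2u^2 + 8u - 10)
- (6u^3 - 2u^2 + 4u - 2)
Negate second polynomial: -6u^3 + 2u^2 - 4u + 2
Add: -3u^4 - 6u^3 + 4u^2 + 4u - 8


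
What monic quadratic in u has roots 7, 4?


p(u) = (u - 7)(u - 4)
Expand: u^2 - 11u + 28


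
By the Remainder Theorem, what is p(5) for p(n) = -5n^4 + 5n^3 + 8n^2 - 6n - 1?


By the Remainder Theorem, the remainder equals p(5):
  -5*(5)^4 = -3125
  5*(5)^3 = 625
  8*(5)^2 = 200
  -6*(5)^1 = -30
  constant: -1
Sum: -3125 + 625 + 200 - 30 - 1 = -2331


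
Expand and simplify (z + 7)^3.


Expand (z + 7)^3 by repeated multiplication:
  (z + 7)^2 = z^2 + 14z + 49
= z^3 + 21z^2 + 147z + 343


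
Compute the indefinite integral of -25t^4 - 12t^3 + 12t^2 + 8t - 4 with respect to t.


Reverse power rule on each term:
  ∫ -25t^4 dt = -5t^5
  ∫ -12t^3 dt = -3t^4
  ∫ 12t^2 dt = 4t^3
  ∫ 8t dt = 4t^2
  ∫ -4 dt = -4t
F(t) = -5t^5 - 3t^4 + 4t^3 + 4t^2 - 4t + C


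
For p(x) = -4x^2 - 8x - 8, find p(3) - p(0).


p(3) = -68
p(0) = -8
p(3) - p(0) = -68 + 8 = -60


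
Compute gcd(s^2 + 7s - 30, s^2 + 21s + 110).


Factor each:
  s^2 + 7s - 30 = (s + 10)(s - 3)
  s^2 + 21s + 110 = (s + 10)(s + 11)
Common monic factor: s + 10


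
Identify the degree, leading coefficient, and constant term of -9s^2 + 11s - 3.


Highest power of s is 2, with coefficient -9. Constant term is -3.
Degree = 2, leading coefficient = -9, constant term = -3


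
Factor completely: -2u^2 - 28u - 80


Roots satisfy r1 + r2 = -b/a = -14 and r1*r2 = c/a = 40.
So r1 = -10, r2 = -4.
-2u^2 - 28u - 80 = -2(u - r1)(u - r2) = -2(u + 10)(u + 4)


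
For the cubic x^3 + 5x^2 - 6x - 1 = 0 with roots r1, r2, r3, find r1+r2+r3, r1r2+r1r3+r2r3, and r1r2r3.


Monic cubic x^3+bx^2+cx+d=0: sum=-b, pairwise sum=c, product=-d.
b=5, c=-6, d=-1
r1+r2+r3 = -5
r1r2+r1r3+r2r3 = -6
r1r2r3 = 1


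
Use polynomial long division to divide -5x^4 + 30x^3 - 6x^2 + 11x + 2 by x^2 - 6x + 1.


(-5x^4 + 30x^3 - 6x^2 + 11x + 2) / (x^2 - 6x + 1)
Step 1: -5x^2 * (x^2 - 6x + 1) = -5x^4 + 30x^3 - 5x^2; subtract.
Step 2: 0 * (x^2 - 6x + 1) = 0; subtract.
Step 3: -1 * (x^2 - 6x + 1) = -x^2 + 6x - 1; subtract.
Quotient: -5x^2 - 1, Remainder: 5x + 3


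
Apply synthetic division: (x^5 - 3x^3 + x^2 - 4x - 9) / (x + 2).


Synthetic division with c = -2. Coefficients: 1, 0, -3, 1, -4, -9
Bring down 1.
  1 * -2 = -2; -2 + 0 = -2
  -2 * -2 = 4; 4 - 3 = 1
  1 * -2 = -2; -2 + 1 = -1
  -1 * -2 = 2; 2 - 4 = -2
  -2 * -2 = 4; 4 - 9 = -5
Quotient: x^4 - 2x^3 + x^2 - x - 2, Remainder: -5


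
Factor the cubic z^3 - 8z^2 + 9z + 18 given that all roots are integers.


Try integer roots (divisors of 18). z=6: p(6)=0.
Divide out (z - 6): quotient is z^2 - 2z - 3.
Factor the quadratic: (z - 3)(z + 1)
Result: (z - 6)(z - 3)(z + 1)


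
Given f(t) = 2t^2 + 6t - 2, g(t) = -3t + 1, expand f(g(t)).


Substitute g(t) into f:
f(g(t)) = 2*(-3t + 1)^2 + 6*(-3t + 1) + (-2)
(-3t + 1)^2 = 9t^2 - 6t + 1
Expand and combine: 18t^2 - 30t + 6


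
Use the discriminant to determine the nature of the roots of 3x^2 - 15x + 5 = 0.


D = b^2 - 4ac = (-15)^2 - 4(3)(5) = 225 - 60 = 165
Since D > 0: two distinct irrational roots


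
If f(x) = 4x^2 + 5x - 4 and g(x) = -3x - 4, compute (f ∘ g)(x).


Substitute g(x) into f:
f(g(x)) = 4*(-3x - 4)^2 + 5*(-3x - 4) + (-4)
(-3x - 4)^2 = 9x^2 + 24x + 16
Expand and combine: 36x^2 + 81x + 40


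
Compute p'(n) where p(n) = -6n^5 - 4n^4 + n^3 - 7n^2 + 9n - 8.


Apply the power rule term by term:
  d/dn(-6n^5) = -30n^4
  d/dn(-4n^4) = -16n^3
  d/dn(n^3) = 3n^2
  d/dn(-7n^2) = -14n
  d/dn(9n) = 9
  d/dn(-8) = 0
p'(n) = -30n^4 - 16n^3 + 3n^2 - 14n + 9


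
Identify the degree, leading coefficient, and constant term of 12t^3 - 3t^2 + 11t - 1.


Highest power of t is 3, with coefficient 12. Constant term is -1.
Degree = 3, leading coefficient = 12, constant term = -1


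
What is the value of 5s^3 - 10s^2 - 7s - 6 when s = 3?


Using direct substitution:
  5 * (3)^3 = 135
  -10 * (3)^2 = -90
  -7 * (3)^1 = -21
  constant: -6
Sum = 135 - 90 - 21 - 6 = 18


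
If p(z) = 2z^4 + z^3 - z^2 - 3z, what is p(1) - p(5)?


p(1) = -1
p(5) = 1335
p(1) - p(5) = -1 - 1335 = -1336


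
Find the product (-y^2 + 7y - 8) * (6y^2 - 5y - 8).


Distribute each term of the first polynomial:
  (-y^2)(6y^2 - 5y - 8) = -6y^4 + 5y^3 + 8y^2
  (7y)(6y^2 - 5y - 8) = 42y^3 - 35y^2 - 56y
  (-8)(6y^2 - 5y - 8) = -48y^2 + 40y + 64
Sum: -6y^4 + 47y^3 - 75y^2 - 16y + 64


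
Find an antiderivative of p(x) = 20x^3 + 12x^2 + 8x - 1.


Reverse power rule on each term:
  ∫ 20x^3 dx = 5x^4
  ∫ 12x^2 dx = 4x^3
  ∫ 8x dx = 4x^2
  ∫ -1 dx = -x
F(x) = 5x^4 + 4x^3 + 4x^2 - x + C


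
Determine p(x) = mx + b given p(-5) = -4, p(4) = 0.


p(x) = mx + b. Using p(-5)=-4, p(4)=0:
m = (-4)/(-5 - 4) = -4/-9 = 4/9
b = -4 - m*(-5) = -4 + 20/9 = -16/9
p(x) = (4/9)x - (16/9)


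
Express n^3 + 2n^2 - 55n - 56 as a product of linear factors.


Try integer roots (divisors of -56). n=-8: p(-8)=0.
Divide out (n + 8): quotient is n^2 - 6n - 7.
Factor the quadratic: (n + 1)(n - 7)
Result: (n + 8)(n + 1)(n - 7)


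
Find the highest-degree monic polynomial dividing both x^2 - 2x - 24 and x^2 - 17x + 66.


Factor each:
  x^2 - 2x - 24 = (x - 6)(x + 4)
  x^2 - 17x + 66 = (x - 6)(x - 11)
Common monic factor: x - 6


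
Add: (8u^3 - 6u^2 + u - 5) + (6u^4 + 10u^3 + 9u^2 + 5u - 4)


Align terms by degree and add:
  8u^3 - 6u^2 + u - 5
+ 6u^4 + 10u^3 + 9u^2 + 5u - 4
= 6u^4 + 18u^3 + 3u^2 + 6u - 9


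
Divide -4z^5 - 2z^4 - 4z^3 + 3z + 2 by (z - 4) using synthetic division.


Synthetic division with c = 4. Coefficients: -4, -2, -4, 0, 3, 2
Bring down -4.
  -4 * 4 = -16; -16 - 2 = -18
  -18 * 4 = -72; -72 - 4 = -76
  -76 * 4 = -304; -304 + 0 = -304
  -304 * 4 = -1216; -1216 + 3 = -1213
  -1213 * 4 = -4852; -4852 + 2 = -4850
Quotient: -4z^4 - 18z^3 - 76z^2 - 304z - 1213, Remainder: -4850


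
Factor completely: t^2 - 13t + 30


Roots satisfy r1 + r2 = -b/a = 13 and r1*r2 = c/a = 30.
So r1 = 10, r2 = 3.
t^2 - 13t + 30 = (t - r1)(t - r2) = (t - 10)(t - 3)


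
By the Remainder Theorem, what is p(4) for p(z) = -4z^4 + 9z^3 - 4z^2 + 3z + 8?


By the Remainder Theorem, the remainder equals p(4):
  -4*(4)^4 = -1024
  9*(4)^3 = 576
  -4*(4)^2 = -64
  3*(4)^1 = 12
  constant: 8
Sum: -1024 + 576 - 64 + 12 + 8 = -492


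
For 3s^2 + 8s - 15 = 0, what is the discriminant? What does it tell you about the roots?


D = b^2 - 4ac = (8)^2 - 4(3)(-15) = 64 + 180 = 244
Since D > 0: two distinct irrational roots


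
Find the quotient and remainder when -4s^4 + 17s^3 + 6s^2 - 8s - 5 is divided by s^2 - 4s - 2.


(-4s^4 + 17s^3 + 6s^2 - 8s - 5) / (s^2 - 4s - 2)
Step 1: -4s^2 * (s^2 - 4s - 2) = -4s^4 + 16s^3 + 8s^2; subtract.
Step 2: s * (s^2 - 4s - 2) = s^3 - 4s^2 - 2s; subtract.
Step 3: 2 * (s^2 - 4s - 2) = 2s^2 - 8s - 4; subtract.
Quotient: -4s^2 + s + 2, Remainder: 2s - 1


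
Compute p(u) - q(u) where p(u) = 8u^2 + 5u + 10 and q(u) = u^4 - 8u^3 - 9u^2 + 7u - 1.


Distribute the minus sign:
  (8u^2 + 5u + 10)
- (u^4 - 8u^3 - 9u^2 + 7u - 1)
Negate second polynomial: -u^4 + 8u^3 + 9u^2 - 7u + 1
Add: -u^4 + 8u^3 + 17u^2 - 2u + 11


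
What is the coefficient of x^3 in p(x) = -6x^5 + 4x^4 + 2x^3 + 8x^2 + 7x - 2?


Read off the coefficient of x^3: 2


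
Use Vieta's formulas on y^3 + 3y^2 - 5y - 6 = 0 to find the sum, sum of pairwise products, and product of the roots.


Monic cubic y^3+by^2+cy+d=0: sum=-b, pairwise sum=c, product=-d.
b=3, c=-5, d=-6
r1+r2+r3 = -3
r1r2+r1r3+r2r3 = -5
r1r2r3 = 6


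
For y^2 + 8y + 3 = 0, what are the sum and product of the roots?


For ay^2+by+c=0: sum = -b/a, product = c/a.
a=1, b=8, c=3
Sum = -(8)/1 = -8
Product = (3)/1 = 3
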